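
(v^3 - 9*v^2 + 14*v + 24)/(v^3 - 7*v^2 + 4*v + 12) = (v - 4)/(v - 2)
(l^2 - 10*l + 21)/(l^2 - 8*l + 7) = (l - 3)/(l - 1)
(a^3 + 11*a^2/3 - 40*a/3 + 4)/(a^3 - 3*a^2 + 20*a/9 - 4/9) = 3*(a + 6)/(3*a - 2)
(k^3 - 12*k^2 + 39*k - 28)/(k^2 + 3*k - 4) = (k^2 - 11*k + 28)/(k + 4)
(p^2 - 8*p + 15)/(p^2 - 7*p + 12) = (p - 5)/(p - 4)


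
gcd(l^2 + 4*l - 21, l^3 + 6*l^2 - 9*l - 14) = l + 7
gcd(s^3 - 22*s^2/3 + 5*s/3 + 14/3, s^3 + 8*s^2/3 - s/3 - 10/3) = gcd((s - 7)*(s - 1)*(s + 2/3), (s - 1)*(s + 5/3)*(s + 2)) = s - 1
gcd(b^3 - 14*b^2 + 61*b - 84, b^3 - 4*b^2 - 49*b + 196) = b^2 - 11*b + 28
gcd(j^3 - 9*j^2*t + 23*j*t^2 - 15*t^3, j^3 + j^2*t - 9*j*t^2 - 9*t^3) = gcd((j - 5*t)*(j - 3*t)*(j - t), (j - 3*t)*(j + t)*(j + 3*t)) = -j + 3*t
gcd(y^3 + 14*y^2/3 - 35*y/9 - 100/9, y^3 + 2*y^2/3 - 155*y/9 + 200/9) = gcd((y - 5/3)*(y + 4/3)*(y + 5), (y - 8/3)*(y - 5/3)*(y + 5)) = y^2 + 10*y/3 - 25/3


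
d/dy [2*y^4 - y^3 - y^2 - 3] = y*(8*y^2 - 3*y - 2)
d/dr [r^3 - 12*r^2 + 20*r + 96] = 3*r^2 - 24*r + 20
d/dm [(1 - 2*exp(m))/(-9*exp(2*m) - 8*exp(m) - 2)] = (-18*exp(2*m) + 18*exp(m) + 12)*exp(m)/(81*exp(4*m) + 144*exp(3*m) + 100*exp(2*m) + 32*exp(m) + 4)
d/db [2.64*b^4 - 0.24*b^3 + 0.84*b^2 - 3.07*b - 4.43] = 10.56*b^3 - 0.72*b^2 + 1.68*b - 3.07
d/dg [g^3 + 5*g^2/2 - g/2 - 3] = 3*g^2 + 5*g - 1/2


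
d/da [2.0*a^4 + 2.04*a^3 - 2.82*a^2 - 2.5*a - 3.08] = 8.0*a^3 + 6.12*a^2 - 5.64*a - 2.5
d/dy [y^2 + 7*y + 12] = 2*y + 7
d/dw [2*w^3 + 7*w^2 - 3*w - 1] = 6*w^2 + 14*w - 3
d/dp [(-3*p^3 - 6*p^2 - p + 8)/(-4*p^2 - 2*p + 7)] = (12*p^4 + 12*p^3 - 55*p^2 - 20*p + 9)/(16*p^4 + 16*p^3 - 52*p^2 - 28*p + 49)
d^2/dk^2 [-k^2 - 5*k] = -2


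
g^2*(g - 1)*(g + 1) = g^4 - g^2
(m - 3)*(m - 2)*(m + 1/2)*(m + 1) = m^4 - 7*m^3/2 - m^2 + 13*m/2 + 3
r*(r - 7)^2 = r^3 - 14*r^2 + 49*r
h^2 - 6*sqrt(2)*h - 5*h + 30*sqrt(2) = (h - 5)*(h - 6*sqrt(2))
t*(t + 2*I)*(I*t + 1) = I*t^3 - t^2 + 2*I*t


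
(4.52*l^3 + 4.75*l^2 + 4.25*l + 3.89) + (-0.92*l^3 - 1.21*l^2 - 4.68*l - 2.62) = 3.6*l^3 + 3.54*l^2 - 0.43*l + 1.27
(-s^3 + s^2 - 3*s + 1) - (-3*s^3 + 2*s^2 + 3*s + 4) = 2*s^3 - s^2 - 6*s - 3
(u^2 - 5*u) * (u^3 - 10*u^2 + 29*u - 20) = u^5 - 15*u^4 + 79*u^3 - 165*u^2 + 100*u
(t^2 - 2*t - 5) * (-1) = -t^2 + 2*t + 5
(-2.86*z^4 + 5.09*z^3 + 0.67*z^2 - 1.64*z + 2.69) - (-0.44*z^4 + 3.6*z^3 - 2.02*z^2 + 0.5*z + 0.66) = -2.42*z^4 + 1.49*z^3 + 2.69*z^2 - 2.14*z + 2.03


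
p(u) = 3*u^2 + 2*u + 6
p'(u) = 6*u + 2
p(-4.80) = 65.52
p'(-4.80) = -26.80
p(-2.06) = 14.61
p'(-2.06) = -10.36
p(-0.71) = 6.09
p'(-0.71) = -2.26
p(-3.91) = 44.04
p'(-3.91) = -21.46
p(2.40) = 28.08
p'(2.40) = 16.40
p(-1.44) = 9.34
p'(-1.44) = -6.64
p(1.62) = 17.11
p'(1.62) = 11.72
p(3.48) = 49.29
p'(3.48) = 22.88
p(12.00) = 462.00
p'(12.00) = 74.00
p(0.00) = 6.00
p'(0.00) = 2.00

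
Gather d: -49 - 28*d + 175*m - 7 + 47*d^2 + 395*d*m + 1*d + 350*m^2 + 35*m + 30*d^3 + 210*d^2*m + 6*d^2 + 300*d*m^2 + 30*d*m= 30*d^3 + d^2*(210*m + 53) + d*(300*m^2 + 425*m - 27) + 350*m^2 + 210*m - 56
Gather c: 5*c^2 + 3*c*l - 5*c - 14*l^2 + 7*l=5*c^2 + c*(3*l - 5) - 14*l^2 + 7*l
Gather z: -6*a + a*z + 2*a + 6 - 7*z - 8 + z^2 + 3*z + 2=-4*a + z^2 + z*(a - 4)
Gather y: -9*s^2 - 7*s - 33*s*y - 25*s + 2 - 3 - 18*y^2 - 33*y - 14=-9*s^2 - 32*s - 18*y^2 + y*(-33*s - 33) - 15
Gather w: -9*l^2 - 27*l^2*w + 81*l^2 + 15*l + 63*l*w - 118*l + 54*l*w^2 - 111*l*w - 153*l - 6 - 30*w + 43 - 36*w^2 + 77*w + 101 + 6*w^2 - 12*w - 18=72*l^2 - 256*l + w^2*(54*l - 30) + w*(-27*l^2 - 48*l + 35) + 120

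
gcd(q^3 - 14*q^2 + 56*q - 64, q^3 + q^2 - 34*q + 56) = q^2 - 6*q + 8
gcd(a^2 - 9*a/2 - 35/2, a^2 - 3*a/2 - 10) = a + 5/2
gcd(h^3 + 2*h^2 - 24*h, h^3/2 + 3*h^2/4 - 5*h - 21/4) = 1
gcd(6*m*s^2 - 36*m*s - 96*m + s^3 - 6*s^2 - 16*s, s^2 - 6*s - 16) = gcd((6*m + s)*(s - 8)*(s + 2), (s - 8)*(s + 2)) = s^2 - 6*s - 16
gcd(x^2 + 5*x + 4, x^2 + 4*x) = x + 4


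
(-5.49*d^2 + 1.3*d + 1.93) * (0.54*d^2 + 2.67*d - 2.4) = -2.9646*d^4 - 13.9563*d^3 + 17.6892*d^2 + 2.0331*d - 4.632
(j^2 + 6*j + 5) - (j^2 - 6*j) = 12*j + 5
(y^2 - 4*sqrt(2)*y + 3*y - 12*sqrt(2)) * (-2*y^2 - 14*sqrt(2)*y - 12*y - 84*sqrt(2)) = -2*y^4 - 18*y^3 - 6*sqrt(2)*y^3 - 54*sqrt(2)*y^2 + 76*y^2 - 108*sqrt(2)*y + 1008*y + 2016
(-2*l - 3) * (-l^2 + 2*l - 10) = 2*l^3 - l^2 + 14*l + 30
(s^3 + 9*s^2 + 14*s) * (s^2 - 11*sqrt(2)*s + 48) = s^5 - 11*sqrt(2)*s^4 + 9*s^4 - 99*sqrt(2)*s^3 + 62*s^3 - 154*sqrt(2)*s^2 + 432*s^2 + 672*s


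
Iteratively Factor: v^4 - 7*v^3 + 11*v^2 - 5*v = (v)*(v^3 - 7*v^2 + 11*v - 5) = v*(v - 1)*(v^2 - 6*v + 5) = v*(v - 5)*(v - 1)*(v - 1)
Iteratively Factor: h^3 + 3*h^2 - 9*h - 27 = (h + 3)*(h^2 - 9) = (h - 3)*(h + 3)*(h + 3)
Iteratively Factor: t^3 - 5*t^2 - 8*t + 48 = (t - 4)*(t^2 - t - 12) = (t - 4)*(t + 3)*(t - 4)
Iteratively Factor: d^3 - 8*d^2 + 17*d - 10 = (d - 2)*(d^2 - 6*d + 5) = (d - 5)*(d - 2)*(d - 1)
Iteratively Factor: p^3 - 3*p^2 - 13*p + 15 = (p - 5)*(p^2 + 2*p - 3) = (p - 5)*(p - 1)*(p + 3)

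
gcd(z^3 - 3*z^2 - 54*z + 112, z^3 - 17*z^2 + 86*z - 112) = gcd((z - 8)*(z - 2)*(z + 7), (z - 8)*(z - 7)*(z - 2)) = z^2 - 10*z + 16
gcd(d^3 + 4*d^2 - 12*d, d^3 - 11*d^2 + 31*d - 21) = 1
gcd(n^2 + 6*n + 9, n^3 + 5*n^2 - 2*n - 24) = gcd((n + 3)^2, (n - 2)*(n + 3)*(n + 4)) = n + 3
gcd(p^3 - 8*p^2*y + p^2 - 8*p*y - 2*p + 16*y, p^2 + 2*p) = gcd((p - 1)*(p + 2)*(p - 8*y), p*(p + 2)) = p + 2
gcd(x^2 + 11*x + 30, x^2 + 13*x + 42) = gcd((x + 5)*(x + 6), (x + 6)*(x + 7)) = x + 6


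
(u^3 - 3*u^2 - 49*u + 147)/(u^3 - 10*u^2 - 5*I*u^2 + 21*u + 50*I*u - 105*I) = (u + 7)/(u - 5*I)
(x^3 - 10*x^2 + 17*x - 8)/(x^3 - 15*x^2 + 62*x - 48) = (x - 1)/(x - 6)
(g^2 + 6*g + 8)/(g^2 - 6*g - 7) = (g^2 + 6*g + 8)/(g^2 - 6*g - 7)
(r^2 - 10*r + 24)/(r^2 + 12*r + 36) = (r^2 - 10*r + 24)/(r^2 + 12*r + 36)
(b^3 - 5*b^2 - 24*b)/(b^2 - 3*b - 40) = b*(b + 3)/(b + 5)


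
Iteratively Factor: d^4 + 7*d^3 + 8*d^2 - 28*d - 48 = (d + 4)*(d^3 + 3*d^2 - 4*d - 12) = (d + 2)*(d + 4)*(d^2 + d - 6) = (d + 2)*(d + 3)*(d + 4)*(d - 2)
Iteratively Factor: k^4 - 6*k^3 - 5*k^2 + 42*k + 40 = (k + 1)*(k^3 - 7*k^2 + 2*k + 40) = (k + 1)*(k + 2)*(k^2 - 9*k + 20) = (k - 5)*(k + 1)*(k + 2)*(k - 4)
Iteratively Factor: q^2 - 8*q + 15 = (q - 3)*(q - 5)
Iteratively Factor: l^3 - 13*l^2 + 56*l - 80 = (l - 4)*(l^2 - 9*l + 20) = (l - 5)*(l - 4)*(l - 4)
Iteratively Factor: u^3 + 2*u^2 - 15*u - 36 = (u + 3)*(u^2 - u - 12) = (u - 4)*(u + 3)*(u + 3)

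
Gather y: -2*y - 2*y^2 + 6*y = -2*y^2 + 4*y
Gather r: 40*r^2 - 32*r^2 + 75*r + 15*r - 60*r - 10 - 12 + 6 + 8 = 8*r^2 + 30*r - 8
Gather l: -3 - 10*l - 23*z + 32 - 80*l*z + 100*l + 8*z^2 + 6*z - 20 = l*(90 - 80*z) + 8*z^2 - 17*z + 9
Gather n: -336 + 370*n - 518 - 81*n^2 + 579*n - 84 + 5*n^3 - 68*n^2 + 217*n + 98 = 5*n^3 - 149*n^2 + 1166*n - 840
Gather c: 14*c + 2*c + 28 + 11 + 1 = 16*c + 40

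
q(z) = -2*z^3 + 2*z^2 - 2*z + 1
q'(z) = -6*z^2 + 4*z - 2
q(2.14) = -13.72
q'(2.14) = -20.92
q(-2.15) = 34.42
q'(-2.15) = -38.34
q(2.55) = -24.26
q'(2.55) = -30.82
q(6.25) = -421.66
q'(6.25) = -211.38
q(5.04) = -214.32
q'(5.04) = -134.25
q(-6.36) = 609.14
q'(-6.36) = -270.14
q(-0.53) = 2.92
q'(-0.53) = -5.81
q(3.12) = -46.51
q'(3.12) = -47.93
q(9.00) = -1313.00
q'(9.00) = -452.00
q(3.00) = -41.00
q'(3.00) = -44.00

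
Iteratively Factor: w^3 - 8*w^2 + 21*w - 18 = (w - 2)*(w^2 - 6*w + 9) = (w - 3)*(w - 2)*(w - 3)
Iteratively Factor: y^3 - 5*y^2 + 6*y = (y - 2)*(y^2 - 3*y) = y*(y - 2)*(y - 3)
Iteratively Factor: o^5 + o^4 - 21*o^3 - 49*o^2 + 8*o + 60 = (o - 5)*(o^4 + 6*o^3 + 9*o^2 - 4*o - 12) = (o - 5)*(o - 1)*(o^3 + 7*o^2 + 16*o + 12) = (o - 5)*(o - 1)*(o + 2)*(o^2 + 5*o + 6) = (o - 5)*(o - 1)*(o + 2)*(o + 3)*(o + 2)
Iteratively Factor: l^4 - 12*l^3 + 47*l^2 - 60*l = (l - 4)*(l^3 - 8*l^2 + 15*l) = l*(l - 4)*(l^2 - 8*l + 15) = l*(l - 4)*(l - 3)*(l - 5)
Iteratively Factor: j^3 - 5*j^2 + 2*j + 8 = (j - 4)*(j^2 - j - 2) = (j - 4)*(j + 1)*(j - 2)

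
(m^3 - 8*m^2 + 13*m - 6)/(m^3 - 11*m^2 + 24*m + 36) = (m^2 - 2*m + 1)/(m^2 - 5*m - 6)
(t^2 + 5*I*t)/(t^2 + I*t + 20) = t/(t - 4*I)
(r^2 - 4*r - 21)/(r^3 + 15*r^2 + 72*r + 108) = (r - 7)/(r^2 + 12*r + 36)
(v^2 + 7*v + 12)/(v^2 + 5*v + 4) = (v + 3)/(v + 1)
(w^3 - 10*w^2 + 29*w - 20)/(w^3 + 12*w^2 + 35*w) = (w^3 - 10*w^2 + 29*w - 20)/(w*(w^2 + 12*w + 35))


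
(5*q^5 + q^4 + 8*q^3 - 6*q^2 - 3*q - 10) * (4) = 20*q^5 + 4*q^4 + 32*q^3 - 24*q^2 - 12*q - 40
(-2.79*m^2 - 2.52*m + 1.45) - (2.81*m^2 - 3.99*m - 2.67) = -5.6*m^2 + 1.47*m + 4.12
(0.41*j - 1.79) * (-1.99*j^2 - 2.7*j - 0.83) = -0.8159*j^3 + 2.4551*j^2 + 4.4927*j + 1.4857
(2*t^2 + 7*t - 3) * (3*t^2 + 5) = 6*t^4 + 21*t^3 + t^2 + 35*t - 15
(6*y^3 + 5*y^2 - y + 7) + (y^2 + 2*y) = 6*y^3 + 6*y^2 + y + 7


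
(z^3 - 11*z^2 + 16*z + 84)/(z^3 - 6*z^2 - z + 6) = (z^2 - 5*z - 14)/(z^2 - 1)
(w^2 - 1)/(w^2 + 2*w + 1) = (w - 1)/(w + 1)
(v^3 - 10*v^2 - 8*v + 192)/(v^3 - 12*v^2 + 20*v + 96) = (v + 4)/(v + 2)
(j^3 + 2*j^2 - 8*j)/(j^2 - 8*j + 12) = j*(j + 4)/(j - 6)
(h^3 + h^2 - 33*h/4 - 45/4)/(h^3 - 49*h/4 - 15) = (h - 3)/(h - 4)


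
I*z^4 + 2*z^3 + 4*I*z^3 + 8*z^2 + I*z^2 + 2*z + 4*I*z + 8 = (z + 4)*(z - 2*I)*(z + I)*(I*z + 1)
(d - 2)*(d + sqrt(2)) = d^2 - 2*d + sqrt(2)*d - 2*sqrt(2)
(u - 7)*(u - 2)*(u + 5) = u^3 - 4*u^2 - 31*u + 70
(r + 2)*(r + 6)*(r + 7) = r^3 + 15*r^2 + 68*r + 84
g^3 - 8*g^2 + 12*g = g*(g - 6)*(g - 2)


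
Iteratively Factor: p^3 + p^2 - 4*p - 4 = (p - 2)*(p^2 + 3*p + 2) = (p - 2)*(p + 2)*(p + 1)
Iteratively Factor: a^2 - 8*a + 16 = (a - 4)*(a - 4)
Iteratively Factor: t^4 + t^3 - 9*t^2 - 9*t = (t + 1)*(t^3 - 9*t) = (t - 3)*(t + 1)*(t^2 + 3*t) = t*(t - 3)*(t + 1)*(t + 3)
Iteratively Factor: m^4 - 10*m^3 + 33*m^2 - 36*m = (m)*(m^3 - 10*m^2 + 33*m - 36) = m*(m - 4)*(m^2 - 6*m + 9) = m*(m - 4)*(m - 3)*(m - 3)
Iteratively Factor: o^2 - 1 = (o - 1)*(o + 1)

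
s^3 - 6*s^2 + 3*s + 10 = (s - 5)*(s - 2)*(s + 1)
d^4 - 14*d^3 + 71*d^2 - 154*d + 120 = (d - 5)*(d - 4)*(d - 3)*(d - 2)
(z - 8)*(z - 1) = z^2 - 9*z + 8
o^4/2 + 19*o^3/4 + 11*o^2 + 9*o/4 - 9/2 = (o/2 + 1/2)*(o - 1/2)*(o + 3)*(o + 6)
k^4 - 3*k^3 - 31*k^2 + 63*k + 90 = (k - 6)*(k - 3)*(k + 1)*(k + 5)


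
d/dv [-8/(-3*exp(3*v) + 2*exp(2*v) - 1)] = (32 - 72*exp(v))*exp(2*v)/(3*exp(3*v) - 2*exp(2*v) + 1)^2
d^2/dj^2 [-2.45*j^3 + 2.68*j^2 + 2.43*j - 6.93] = 5.36 - 14.7*j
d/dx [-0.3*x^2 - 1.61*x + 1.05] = -0.6*x - 1.61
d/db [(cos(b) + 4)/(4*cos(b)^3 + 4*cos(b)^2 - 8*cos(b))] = (19*cos(b) + 13*cos(2*b) + cos(3*b) - 3)*sin(b)/(8*(cos(b)^2 + cos(b) - 2)^2*cos(b)^2)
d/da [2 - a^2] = -2*a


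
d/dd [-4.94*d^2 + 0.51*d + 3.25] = 0.51 - 9.88*d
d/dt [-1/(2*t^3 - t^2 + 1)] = 2*t*(3*t - 1)/(2*t^3 - t^2 + 1)^2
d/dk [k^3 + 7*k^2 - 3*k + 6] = 3*k^2 + 14*k - 3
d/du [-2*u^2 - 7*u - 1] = -4*u - 7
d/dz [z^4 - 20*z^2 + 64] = 4*z*(z^2 - 10)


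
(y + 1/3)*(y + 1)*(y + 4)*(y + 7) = y^4 + 37*y^3/3 + 43*y^2 + 41*y + 28/3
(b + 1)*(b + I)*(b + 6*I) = b^3 + b^2 + 7*I*b^2 - 6*b + 7*I*b - 6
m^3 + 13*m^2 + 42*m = m*(m + 6)*(m + 7)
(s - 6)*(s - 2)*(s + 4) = s^3 - 4*s^2 - 20*s + 48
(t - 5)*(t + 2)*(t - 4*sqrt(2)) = t^3 - 4*sqrt(2)*t^2 - 3*t^2 - 10*t + 12*sqrt(2)*t + 40*sqrt(2)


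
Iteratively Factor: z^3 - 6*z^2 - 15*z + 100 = (z - 5)*(z^2 - z - 20) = (z - 5)*(z + 4)*(z - 5)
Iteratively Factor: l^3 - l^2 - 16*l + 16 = (l - 4)*(l^2 + 3*l - 4) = (l - 4)*(l + 4)*(l - 1)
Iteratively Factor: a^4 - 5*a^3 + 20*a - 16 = (a - 4)*(a^3 - a^2 - 4*a + 4) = (a - 4)*(a - 2)*(a^2 + a - 2) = (a - 4)*(a - 2)*(a + 2)*(a - 1)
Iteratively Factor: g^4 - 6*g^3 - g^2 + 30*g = (g - 3)*(g^3 - 3*g^2 - 10*g) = (g - 5)*(g - 3)*(g^2 + 2*g) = g*(g - 5)*(g - 3)*(g + 2)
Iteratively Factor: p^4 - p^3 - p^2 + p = (p - 1)*(p^3 - p) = (p - 1)*(p + 1)*(p^2 - p) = p*(p - 1)*(p + 1)*(p - 1)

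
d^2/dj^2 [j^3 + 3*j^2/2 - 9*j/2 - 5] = 6*j + 3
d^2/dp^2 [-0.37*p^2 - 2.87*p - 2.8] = -0.740000000000000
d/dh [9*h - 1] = 9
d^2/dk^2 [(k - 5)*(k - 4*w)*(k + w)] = 6*k - 6*w - 10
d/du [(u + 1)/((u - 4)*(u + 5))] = (-u^2 - 2*u - 21)/(u^4 + 2*u^3 - 39*u^2 - 40*u + 400)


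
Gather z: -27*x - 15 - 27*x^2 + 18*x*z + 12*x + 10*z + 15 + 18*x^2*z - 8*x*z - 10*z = -27*x^2 - 15*x + z*(18*x^2 + 10*x)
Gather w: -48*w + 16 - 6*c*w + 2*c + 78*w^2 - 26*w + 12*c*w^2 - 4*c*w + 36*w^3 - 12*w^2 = 2*c + 36*w^3 + w^2*(12*c + 66) + w*(-10*c - 74) + 16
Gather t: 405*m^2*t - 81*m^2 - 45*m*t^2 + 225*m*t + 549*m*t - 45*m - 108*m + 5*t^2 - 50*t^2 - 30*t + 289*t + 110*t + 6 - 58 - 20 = -81*m^2 - 153*m + t^2*(-45*m - 45) + t*(405*m^2 + 774*m + 369) - 72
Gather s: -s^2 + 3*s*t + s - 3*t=-s^2 + s*(3*t + 1) - 3*t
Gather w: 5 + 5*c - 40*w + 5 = 5*c - 40*w + 10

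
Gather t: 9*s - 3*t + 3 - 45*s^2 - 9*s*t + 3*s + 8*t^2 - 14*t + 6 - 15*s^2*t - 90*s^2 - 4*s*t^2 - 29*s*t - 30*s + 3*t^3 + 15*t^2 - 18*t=-135*s^2 - 18*s + 3*t^3 + t^2*(23 - 4*s) + t*(-15*s^2 - 38*s - 35) + 9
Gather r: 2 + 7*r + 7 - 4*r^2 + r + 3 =-4*r^2 + 8*r + 12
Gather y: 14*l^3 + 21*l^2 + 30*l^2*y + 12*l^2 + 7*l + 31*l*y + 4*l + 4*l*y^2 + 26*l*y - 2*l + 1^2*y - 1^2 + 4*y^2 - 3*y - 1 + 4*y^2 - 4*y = 14*l^3 + 33*l^2 + 9*l + y^2*(4*l + 8) + y*(30*l^2 + 57*l - 6) - 2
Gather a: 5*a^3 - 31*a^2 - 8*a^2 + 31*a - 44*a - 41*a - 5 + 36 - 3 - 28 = 5*a^3 - 39*a^2 - 54*a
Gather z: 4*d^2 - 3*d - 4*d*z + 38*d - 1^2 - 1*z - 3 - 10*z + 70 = 4*d^2 + 35*d + z*(-4*d - 11) + 66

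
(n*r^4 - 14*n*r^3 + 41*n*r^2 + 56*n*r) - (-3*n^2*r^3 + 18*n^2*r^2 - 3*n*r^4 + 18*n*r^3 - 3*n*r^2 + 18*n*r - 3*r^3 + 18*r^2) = 3*n^2*r^3 - 18*n^2*r^2 + 4*n*r^4 - 32*n*r^3 + 44*n*r^2 + 38*n*r + 3*r^3 - 18*r^2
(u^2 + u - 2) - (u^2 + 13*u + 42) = -12*u - 44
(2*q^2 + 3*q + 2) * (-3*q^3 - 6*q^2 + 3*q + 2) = -6*q^5 - 21*q^4 - 18*q^3 + q^2 + 12*q + 4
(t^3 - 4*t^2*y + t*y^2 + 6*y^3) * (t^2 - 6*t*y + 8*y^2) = t^5 - 10*t^4*y + 33*t^3*y^2 - 32*t^2*y^3 - 28*t*y^4 + 48*y^5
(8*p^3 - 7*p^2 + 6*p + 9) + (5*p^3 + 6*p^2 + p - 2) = 13*p^3 - p^2 + 7*p + 7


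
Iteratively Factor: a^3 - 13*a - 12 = (a - 4)*(a^2 + 4*a + 3) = (a - 4)*(a + 1)*(a + 3)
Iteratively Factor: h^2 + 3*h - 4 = (h + 4)*(h - 1)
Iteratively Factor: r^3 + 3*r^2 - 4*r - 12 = (r + 3)*(r^2 - 4) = (r + 2)*(r + 3)*(r - 2)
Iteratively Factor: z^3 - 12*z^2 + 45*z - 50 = (z - 2)*(z^2 - 10*z + 25) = (z - 5)*(z - 2)*(z - 5)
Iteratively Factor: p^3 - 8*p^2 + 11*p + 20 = (p - 4)*(p^2 - 4*p - 5) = (p - 5)*(p - 4)*(p + 1)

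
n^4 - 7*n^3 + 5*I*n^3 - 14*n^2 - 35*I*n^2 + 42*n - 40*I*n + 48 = (n - 8)*(n + 1)*(n + 2*I)*(n + 3*I)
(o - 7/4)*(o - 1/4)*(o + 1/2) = o^3 - 3*o^2/2 - 9*o/16 + 7/32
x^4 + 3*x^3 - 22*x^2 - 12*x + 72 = (x - 3)*(x - 2)*(x + 2)*(x + 6)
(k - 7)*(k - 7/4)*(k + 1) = k^3 - 31*k^2/4 + 7*k/2 + 49/4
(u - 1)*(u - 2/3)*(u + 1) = u^3 - 2*u^2/3 - u + 2/3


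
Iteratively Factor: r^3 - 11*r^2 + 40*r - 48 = (r - 4)*(r^2 - 7*r + 12) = (r - 4)^2*(r - 3)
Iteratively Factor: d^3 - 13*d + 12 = (d + 4)*(d^2 - 4*d + 3) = (d - 1)*(d + 4)*(d - 3)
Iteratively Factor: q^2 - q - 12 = (q + 3)*(q - 4)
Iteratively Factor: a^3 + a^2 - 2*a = (a - 1)*(a^2 + 2*a) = a*(a - 1)*(a + 2)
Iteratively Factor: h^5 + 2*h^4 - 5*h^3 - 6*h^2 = (h)*(h^4 + 2*h^3 - 5*h^2 - 6*h) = h^2*(h^3 + 2*h^2 - 5*h - 6) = h^2*(h + 1)*(h^2 + h - 6) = h^2*(h - 2)*(h + 1)*(h + 3)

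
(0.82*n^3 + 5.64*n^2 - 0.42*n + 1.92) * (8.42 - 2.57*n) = -2.1074*n^4 - 7.5904*n^3 + 48.5682*n^2 - 8.4708*n + 16.1664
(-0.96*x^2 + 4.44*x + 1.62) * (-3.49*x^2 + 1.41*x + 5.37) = 3.3504*x^4 - 16.8492*x^3 - 4.5486*x^2 + 26.127*x + 8.6994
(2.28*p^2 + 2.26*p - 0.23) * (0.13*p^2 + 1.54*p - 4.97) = 0.2964*p^4 + 3.805*p^3 - 7.8811*p^2 - 11.5864*p + 1.1431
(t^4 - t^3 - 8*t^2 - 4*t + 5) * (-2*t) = -2*t^5 + 2*t^4 + 16*t^3 + 8*t^2 - 10*t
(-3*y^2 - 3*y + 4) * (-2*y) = 6*y^3 + 6*y^2 - 8*y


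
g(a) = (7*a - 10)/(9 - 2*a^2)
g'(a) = 4*a*(7*a - 10)/(9 - 2*a^2)^2 + 7/(9 - 2*a^2)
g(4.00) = -0.78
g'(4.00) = 0.24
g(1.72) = 0.66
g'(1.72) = 3.75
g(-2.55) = 6.95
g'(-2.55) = 15.96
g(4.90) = -0.62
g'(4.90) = 0.13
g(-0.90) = -2.21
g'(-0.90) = 2.03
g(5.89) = -0.52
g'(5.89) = 0.09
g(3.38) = -0.99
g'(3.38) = 0.46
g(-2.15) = 102.24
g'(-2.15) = 3560.43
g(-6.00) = 0.83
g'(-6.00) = 0.20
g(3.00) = -1.22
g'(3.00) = 0.85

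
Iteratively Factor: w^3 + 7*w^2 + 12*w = (w + 3)*(w^2 + 4*w) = (w + 3)*(w + 4)*(w)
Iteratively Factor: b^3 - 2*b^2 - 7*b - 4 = (b - 4)*(b^2 + 2*b + 1) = (b - 4)*(b + 1)*(b + 1)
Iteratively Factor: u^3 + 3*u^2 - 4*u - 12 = (u - 2)*(u^2 + 5*u + 6) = (u - 2)*(u + 3)*(u + 2)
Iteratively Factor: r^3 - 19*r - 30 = (r - 5)*(r^2 + 5*r + 6) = (r - 5)*(r + 2)*(r + 3)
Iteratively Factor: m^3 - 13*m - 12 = (m + 3)*(m^2 - 3*m - 4) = (m - 4)*(m + 3)*(m + 1)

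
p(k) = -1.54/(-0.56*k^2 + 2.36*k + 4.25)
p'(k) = -1.54*(1.12*k - 2.36)/(-0.56*k^2 + 2.36*k + 4.25)^2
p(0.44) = -0.30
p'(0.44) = 0.11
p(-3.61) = 0.13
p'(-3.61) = 0.07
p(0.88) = -0.26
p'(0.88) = 0.06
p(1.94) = -0.23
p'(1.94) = 0.01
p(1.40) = -0.24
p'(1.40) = 0.03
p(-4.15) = 0.10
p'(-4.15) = 0.05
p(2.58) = -0.23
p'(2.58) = -0.02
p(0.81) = -0.27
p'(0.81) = 0.07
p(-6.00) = 0.05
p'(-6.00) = 0.02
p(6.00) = 0.88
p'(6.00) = -2.19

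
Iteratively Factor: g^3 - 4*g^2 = (g - 4)*(g^2) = g*(g - 4)*(g)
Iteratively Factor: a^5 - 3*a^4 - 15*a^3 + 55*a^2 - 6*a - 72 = (a - 3)*(a^4 - 15*a^2 + 10*a + 24) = (a - 3)*(a - 2)*(a^3 + 2*a^2 - 11*a - 12) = (a - 3)*(a - 2)*(a + 4)*(a^2 - 2*a - 3) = (a - 3)^2*(a - 2)*(a + 4)*(a + 1)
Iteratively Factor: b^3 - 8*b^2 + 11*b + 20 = (b - 5)*(b^2 - 3*b - 4) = (b - 5)*(b + 1)*(b - 4)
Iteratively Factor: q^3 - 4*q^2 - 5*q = (q - 5)*(q^2 + q) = q*(q - 5)*(q + 1)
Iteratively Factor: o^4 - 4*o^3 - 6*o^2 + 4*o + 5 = (o - 5)*(o^3 + o^2 - o - 1) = (o - 5)*(o - 1)*(o^2 + 2*o + 1) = (o - 5)*(o - 1)*(o + 1)*(o + 1)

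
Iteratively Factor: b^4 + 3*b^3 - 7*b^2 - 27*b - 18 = (b + 2)*(b^3 + b^2 - 9*b - 9) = (b + 1)*(b + 2)*(b^2 - 9) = (b - 3)*(b + 1)*(b + 2)*(b + 3)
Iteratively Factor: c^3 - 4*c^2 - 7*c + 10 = (c - 5)*(c^2 + c - 2) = (c - 5)*(c - 1)*(c + 2)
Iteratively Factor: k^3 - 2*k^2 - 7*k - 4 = (k + 1)*(k^2 - 3*k - 4) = (k - 4)*(k + 1)*(k + 1)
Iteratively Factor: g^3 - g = (g + 1)*(g^2 - g) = g*(g + 1)*(g - 1)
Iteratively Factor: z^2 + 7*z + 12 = (z + 4)*(z + 3)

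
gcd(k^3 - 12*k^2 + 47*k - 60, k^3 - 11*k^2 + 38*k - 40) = k^2 - 9*k + 20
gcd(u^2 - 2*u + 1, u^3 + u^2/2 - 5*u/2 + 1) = u - 1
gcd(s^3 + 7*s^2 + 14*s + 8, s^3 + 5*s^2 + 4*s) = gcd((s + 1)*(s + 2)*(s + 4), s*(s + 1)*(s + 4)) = s^2 + 5*s + 4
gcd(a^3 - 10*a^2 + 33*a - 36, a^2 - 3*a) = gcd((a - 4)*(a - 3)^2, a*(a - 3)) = a - 3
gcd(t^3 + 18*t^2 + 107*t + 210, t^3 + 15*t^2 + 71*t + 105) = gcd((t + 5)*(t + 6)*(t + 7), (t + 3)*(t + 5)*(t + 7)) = t^2 + 12*t + 35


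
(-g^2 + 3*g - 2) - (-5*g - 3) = -g^2 + 8*g + 1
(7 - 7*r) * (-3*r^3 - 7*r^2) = 21*r^4 + 28*r^3 - 49*r^2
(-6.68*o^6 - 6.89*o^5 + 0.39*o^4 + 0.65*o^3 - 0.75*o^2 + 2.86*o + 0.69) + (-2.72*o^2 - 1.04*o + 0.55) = -6.68*o^6 - 6.89*o^5 + 0.39*o^4 + 0.65*o^3 - 3.47*o^2 + 1.82*o + 1.24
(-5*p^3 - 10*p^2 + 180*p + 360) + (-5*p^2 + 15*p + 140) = -5*p^3 - 15*p^2 + 195*p + 500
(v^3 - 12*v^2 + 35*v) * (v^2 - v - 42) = v^5 - 13*v^4 + 5*v^3 + 469*v^2 - 1470*v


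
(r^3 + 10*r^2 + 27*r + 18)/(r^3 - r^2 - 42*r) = (r^2 + 4*r + 3)/(r*(r - 7))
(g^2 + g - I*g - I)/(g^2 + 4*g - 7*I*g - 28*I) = (g^2 + g*(1 - I) - I)/(g^2 + g*(4 - 7*I) - 28*I)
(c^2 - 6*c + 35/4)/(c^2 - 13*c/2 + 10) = (c - 7/2)/(c - 4)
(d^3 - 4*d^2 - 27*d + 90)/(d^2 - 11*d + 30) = (d^2 + 2*d - 15)/(d - 5)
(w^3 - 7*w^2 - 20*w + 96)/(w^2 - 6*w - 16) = (w^2 + w - 12)/(w + 2)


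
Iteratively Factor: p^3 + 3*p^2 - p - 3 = (p + 1)*(p^2 + 2*p - 3) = (p - 1)*(p + 1)*(p + 3)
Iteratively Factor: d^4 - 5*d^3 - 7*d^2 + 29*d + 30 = (d - 5)*(d^3 - 7*d - 6) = (d - 5)*(d - 3)*(d^2 + 3*d + 2) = (d - 5)*(d - 3)*(d + 2)*(d + 1)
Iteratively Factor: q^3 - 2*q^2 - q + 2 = (q - 1)*(q^2 - q - 2) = (q - 2)*(q - 1)*(q + 1)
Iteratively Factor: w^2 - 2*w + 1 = (w - 1)*(w - 1)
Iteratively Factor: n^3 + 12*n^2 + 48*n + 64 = (n + 4)*(n^2 + 8*n + 16) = (n + 4)^2*(n + 4)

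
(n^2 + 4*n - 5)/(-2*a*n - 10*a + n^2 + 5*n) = (1 - n)/(2*a - n)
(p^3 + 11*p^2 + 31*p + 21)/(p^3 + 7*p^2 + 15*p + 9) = (p + 7)/(p + 3)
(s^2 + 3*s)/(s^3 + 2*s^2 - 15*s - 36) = s/(s^2 - s - 12)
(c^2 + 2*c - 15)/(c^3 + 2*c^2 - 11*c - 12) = (c + 5)/(c^2 + 5*c + 4)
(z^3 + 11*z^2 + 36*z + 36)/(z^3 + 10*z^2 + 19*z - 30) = (z^2 + 5*z + 6)/(z^2 + 4*z - 5)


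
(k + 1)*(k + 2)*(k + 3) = k^3 + 6*k^2 + 11*k + 6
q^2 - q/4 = q*(q - 1/4)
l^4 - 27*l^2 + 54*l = l*(l - 3)^2*(l + 6)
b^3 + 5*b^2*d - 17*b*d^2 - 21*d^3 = (b - 3*d)*(b + d)*(b + 7*d)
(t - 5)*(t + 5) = t^2 - 25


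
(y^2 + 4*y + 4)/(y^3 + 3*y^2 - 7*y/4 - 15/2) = 4*(y + 2)/(4*y^2 + 4*y - 15)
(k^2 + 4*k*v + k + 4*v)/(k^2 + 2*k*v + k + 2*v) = (k + 4*v)/(k + 2*v)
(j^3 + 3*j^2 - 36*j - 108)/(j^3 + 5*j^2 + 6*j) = (j^2 - 36)/(j*(j + 2))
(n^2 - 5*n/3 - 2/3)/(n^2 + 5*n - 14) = (n + 1/3)/(n + 7)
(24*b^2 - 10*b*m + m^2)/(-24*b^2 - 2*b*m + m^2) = (-4*b + m)/(4*b + m)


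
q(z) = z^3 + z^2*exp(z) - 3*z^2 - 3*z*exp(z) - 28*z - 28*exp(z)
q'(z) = z^2*exp(z) + 3*z^2 - z*exp(z) - 6*z - 31*exp(z) - 28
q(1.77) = -230.58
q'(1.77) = -203.22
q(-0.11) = -21.73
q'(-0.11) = -54.97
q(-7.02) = -297.19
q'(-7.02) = 161.98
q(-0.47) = -4.09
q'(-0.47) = -43.46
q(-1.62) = 29.18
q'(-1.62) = -15.70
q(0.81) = -91.05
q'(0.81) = -100.92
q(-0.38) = -8.12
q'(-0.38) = -46.13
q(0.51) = -63.67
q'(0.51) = -82.32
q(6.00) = -4094.29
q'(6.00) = -359.43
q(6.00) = -4094.29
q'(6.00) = -359.43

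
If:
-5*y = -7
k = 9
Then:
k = 9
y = 7/5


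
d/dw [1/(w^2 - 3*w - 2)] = (3 - 2*w)/(-w^2 + 3*w + 2)^2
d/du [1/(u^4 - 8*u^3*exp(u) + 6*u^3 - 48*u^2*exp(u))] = 2*(4*u^2*exp(u) - 2*u^2 + 36*u*exp(u) - 9*u + 48*exp(u))/(u^3*(u^2 - 8*u*exp(u) + 6*u - 48*exp(u))^2)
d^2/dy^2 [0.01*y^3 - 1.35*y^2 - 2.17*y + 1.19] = 0.06*y - 2.7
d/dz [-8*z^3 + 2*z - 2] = 2 - 24*z^2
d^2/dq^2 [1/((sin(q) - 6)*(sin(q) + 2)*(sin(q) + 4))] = (-9*sin(q)^6 + 68*sin(q)^4 - 432*sin(q)^3 - 952*sin(q)^2 + 1632*sin(q) + 1568)/((sin(q) - 6)^3*(sin(q) + 2)^3*(sin(q) + 4)^3)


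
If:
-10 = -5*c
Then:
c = 2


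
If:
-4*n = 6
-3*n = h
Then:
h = 9/2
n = -3/2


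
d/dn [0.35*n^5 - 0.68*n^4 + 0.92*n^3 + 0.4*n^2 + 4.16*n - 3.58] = 1.75*n^4 - 2.72*n^3 + 2.76*n^2 + 0.8*n + 4.16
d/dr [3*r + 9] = 3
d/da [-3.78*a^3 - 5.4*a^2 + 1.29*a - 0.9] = -11.34*a^2 - 10.8*a + 1.29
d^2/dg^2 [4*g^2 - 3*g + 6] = 8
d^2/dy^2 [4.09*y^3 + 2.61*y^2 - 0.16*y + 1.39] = 24.54*y + 5.22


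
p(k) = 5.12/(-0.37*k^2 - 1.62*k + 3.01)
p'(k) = 5.12*(0.74*k + 1.62)/(-0.37*k^2 - 1.62*k + 3.01)^2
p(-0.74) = 1.28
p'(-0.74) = 0.34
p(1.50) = -20.28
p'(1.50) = 219.23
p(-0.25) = 1.51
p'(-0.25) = 0.64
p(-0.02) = 1.68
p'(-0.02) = 0.89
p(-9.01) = -0.41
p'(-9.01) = -0.17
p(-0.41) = 1.42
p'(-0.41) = 0.52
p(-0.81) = 1.26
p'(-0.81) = 0.31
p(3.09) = -0.93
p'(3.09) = 0.65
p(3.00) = -0.99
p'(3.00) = 0.73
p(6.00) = -0.26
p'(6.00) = 0.08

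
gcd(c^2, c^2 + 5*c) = c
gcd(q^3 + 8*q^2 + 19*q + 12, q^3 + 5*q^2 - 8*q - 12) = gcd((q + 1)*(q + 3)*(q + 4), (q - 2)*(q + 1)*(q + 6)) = q + 1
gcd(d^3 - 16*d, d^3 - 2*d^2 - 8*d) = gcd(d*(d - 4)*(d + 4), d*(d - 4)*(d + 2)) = d^2 - 4*d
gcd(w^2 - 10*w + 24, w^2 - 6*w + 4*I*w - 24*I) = w - 6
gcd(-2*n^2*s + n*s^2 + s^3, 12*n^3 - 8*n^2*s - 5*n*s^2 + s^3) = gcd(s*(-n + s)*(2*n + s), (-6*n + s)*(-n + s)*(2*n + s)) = -2*n^2 + n*s + s^2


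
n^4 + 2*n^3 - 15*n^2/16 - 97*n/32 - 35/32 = (n - 5/4)*(n + 1/2)*(n + 1)*(n + 7/4)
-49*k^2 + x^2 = (-7*k + x)*(7*k + x)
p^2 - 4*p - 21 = (p - 7)*(p + 3)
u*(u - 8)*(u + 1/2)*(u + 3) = u^4 - 9*u^3/2 - 53*u^2/2 - 12*u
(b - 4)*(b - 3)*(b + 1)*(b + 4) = b^4 - 2*b^3 - 19*b^2 + 32*b + 48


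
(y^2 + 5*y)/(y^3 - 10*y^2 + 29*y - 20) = y*(y + 5)/(y^3 - 10*y^2 + 29*y - 20)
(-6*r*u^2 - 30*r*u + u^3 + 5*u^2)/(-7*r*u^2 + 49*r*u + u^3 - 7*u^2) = (6*r*u + 30*r - u^2 - 5*u)/(7*r*u - 49*r - u^2 + 7*u)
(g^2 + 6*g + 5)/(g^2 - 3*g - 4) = (g + 5)/(g - 4)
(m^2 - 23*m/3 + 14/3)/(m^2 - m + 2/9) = 3*(m - 7)/(3*m - 1)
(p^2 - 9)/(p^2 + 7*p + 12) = (p - 3)/(p + 4)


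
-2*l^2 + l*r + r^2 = (-l + r)*(2*l + r)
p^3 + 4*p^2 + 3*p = p*(p + 1)*(p + 3)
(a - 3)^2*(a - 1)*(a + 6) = a^4 - a^3 - 27*a^2 + 81*a - 54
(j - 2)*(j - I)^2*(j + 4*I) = j^4 - 2*j^3 + 2*I*j^3 + 7*j^2 - 4*I*j^2 - 14*j - 4*I*j + 8*I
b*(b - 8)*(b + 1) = b^3 - 7*b^2 - 8*b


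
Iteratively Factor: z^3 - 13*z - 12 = (z - 4)*(z^2 + 4*z + 3) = (z - 4)*(z + 1)*(z + 3)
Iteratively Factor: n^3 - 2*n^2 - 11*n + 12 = (n - 1)*(n^2 - n - 12) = (n - 4)*(n - 1)*(n + 3)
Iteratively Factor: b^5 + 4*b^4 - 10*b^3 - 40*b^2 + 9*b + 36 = (b + 1)*(b^4 + 3*b^3 - 13*b^2 - 27*b + 36) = (b + 1)*(b + 4)*(b^3 - b^2 - 9*b + 9) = (b + 1)*(b + 3)*(b + 4)*(b^2 - 4*b + 3) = (b - 1)*(b + 1)*(b + 3)*(b + 4)*(b - 3)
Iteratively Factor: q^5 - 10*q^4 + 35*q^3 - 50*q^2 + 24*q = (q - 3)*(q^4 - 7*q^3 + 14*q^2 - 8*q) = (q - 3)*(q - 2)*(q^3 - 5*q^2 + 4*q) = (q - 4)*(q - 3)*(q - 2)*(q^2 - q) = q*(q - 4)*(q - 3)*(q - 2)*(q - 1)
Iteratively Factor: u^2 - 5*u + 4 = (u - 4)*(u - 1)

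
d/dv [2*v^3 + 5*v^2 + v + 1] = 6*v^2 + 10*v + 1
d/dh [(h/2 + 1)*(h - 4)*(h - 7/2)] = 3*h^2/2 - 11*h/2 - 1/2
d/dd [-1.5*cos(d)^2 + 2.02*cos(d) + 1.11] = (3.0*cos(d) - 2.02)*sin(d)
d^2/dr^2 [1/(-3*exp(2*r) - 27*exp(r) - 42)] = (-2*(2*exp(r) + 9)^2*exp(r) + (4*exp(r) + 9)*(exp(2*r) + 9*exp(r) + 14))*exp(r)/(3*(exp(2*r) + 9*exp(r) + 14)^3)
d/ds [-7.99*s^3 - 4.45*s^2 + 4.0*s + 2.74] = -23.97*s^2 - 8.9*s + 4.0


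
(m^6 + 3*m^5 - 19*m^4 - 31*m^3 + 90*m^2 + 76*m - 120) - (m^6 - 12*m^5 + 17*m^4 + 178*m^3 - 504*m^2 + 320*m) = 15*m^5 - 36*m^4 - 209*m^3 + 594*m^2 - 244*m - 120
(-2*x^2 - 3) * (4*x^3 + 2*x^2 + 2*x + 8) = -8*x^5 - 4*x^4 - 16*x^3 - 22*x^2 - 6*x - 24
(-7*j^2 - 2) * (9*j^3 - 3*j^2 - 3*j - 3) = -63*j^5 + 21*j^4 + 3*j^3 + 27*j^2 + 6*j + 6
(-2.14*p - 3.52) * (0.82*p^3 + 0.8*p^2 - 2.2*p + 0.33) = -1.7548*p^4 - 4.5984*p^3 + 1.892*p^2 + 7.0378*p - 1.1616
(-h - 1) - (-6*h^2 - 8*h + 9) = 6*h^2 + 7*h - 10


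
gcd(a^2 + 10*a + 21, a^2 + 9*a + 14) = a + 7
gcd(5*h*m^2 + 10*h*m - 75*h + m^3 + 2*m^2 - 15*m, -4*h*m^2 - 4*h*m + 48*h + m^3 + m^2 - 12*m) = m - 3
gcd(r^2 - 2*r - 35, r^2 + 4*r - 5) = r + 5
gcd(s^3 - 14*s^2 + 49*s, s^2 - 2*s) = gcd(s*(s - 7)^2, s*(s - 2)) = s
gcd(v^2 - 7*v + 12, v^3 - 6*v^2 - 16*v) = 1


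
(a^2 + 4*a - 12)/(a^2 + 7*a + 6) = (a - 2)/(a + 1)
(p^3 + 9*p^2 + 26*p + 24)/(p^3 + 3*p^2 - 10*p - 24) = (p + 3)/(p - 3)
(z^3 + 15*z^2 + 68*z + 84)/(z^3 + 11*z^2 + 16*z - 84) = (z + 2)/(z - 2)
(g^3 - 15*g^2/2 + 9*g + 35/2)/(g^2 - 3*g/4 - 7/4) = 2*(2*g^2 - 17*g + 35)/(4*g - 7)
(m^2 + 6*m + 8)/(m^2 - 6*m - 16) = (m + 4)/(m - 8)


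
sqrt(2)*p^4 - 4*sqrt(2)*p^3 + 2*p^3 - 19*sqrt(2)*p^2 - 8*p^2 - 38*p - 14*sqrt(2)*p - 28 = (p - 7)*(p + 2)*(p + sqrt(2))*(sqrt(2)*p + sqrt(2))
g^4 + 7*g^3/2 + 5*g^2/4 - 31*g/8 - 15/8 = (g - 1)*(g + 1/2)*(g + 3/2)*(g + 5/2)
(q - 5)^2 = q^2 - 10*q + 25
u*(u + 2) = u^2 + 2*u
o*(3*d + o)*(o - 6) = 3*d*o^2 - 18*d*o + o^3 - 6*o^2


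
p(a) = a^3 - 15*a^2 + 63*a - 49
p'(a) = 3*a^2 - 30*a + 63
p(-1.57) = -188.75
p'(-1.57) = 117.49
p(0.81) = -7.28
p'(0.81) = 40.67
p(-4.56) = -743.00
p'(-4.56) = 262.18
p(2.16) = 27.17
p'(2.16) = 12.20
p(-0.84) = -113.10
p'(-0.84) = 90.32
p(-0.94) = -122.30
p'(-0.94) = 93.85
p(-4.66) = -769.51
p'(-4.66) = 267.95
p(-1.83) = -220.65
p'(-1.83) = 127.95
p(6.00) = 5.00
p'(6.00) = -9.00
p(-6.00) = -1183.00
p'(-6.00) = 351.00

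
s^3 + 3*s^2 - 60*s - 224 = (s - 8)*(s + 4)*(s + 7)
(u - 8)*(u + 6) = u^2 - 2*u - 48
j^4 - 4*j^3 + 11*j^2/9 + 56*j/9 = j*(j - 8/3)*(j - 7/3)*(j + 1)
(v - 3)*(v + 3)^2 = v^3 + 3*v^2 - 9*v - 27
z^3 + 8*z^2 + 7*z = z*(z + 1)*(z + 7)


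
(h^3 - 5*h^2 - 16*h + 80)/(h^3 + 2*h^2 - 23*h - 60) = (h - 4)/(h + 3)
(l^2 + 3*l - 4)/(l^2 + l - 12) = (l - 1)/(l - 3)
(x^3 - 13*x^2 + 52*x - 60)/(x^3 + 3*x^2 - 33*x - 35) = (x^2 - 8*x + 12)/(x^2 + 8*x + 7)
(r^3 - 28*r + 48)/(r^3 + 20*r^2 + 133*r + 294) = (r^2 - 6*r + 8)/(r^2 + 14*r + 49)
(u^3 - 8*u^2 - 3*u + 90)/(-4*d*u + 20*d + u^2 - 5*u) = (u^2 - 3*u - 18)/(-4*d + u)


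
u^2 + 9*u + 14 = (u + 2)*(u + 7)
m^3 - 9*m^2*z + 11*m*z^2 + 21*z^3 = (m - 7*z)*(m - 3*z)*(m + z)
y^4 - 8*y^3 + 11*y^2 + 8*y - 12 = (y - 6)*(y - 2)*(y - 1)*(y + 1)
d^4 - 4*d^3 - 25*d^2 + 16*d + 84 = (d - 7)*(d - 2)*(d + 2)*(d + 3)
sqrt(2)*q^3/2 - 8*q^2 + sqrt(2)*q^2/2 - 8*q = q*(q - 8*sqrt(2))*(sqrt(2)*q/2 + sqrt(2)/2)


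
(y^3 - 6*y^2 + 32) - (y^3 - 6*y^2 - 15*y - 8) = 15*y + 40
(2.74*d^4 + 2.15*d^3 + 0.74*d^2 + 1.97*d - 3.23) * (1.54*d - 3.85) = 4.2196*d^5 - 7.238*d^4 - 7.1379*d^3 + 0.1848*d^2 - 12.5587*d + 12.4355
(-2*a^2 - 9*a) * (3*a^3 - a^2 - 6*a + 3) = -6*a^5 - 25*a^4 + 21*a^3 + 48*a^2 - 27*a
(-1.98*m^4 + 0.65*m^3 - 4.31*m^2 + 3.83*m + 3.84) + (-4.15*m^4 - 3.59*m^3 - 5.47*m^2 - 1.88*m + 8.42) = -6.13*m^4 - 2.94*m^3 - 9.78*m^2 + 1.95*m + 12.26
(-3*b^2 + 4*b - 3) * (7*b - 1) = -21*b^3 + 31*b^2 - 25*b + 3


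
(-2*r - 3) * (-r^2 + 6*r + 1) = 2*r^3 - 9*r^2 - 20*r - 3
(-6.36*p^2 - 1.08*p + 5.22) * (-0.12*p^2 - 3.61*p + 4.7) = 0.7632*p^4 + 23.0892*p^3 - 26.6196*p^2 - 23.9202*p + 24.534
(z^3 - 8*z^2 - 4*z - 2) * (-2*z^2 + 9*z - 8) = -2*z^5 + 25*z^4 - 72*z^3 + 32*z^2 + 14*z + 16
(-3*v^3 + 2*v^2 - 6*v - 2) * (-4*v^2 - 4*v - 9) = 12*v^5 + 4*v^4 + 43*v^3 + 14*v^2 + 62*v + 18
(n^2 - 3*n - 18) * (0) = 0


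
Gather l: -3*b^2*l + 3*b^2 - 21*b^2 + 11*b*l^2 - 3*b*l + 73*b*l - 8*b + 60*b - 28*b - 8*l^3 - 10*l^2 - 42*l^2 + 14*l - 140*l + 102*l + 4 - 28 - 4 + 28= -18*b^2 + 24*b - 8*l^3 + l^2*(11*b - 52) + l*(-3*b^2 + 70*b - 24)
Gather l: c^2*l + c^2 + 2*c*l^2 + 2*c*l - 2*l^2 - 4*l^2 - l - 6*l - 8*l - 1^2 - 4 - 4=c^2 + l^2*(2*c - 6) + l*(c^2 + 2*c - 15) - 9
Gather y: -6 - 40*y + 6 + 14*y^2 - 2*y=14*y^2 - 42*y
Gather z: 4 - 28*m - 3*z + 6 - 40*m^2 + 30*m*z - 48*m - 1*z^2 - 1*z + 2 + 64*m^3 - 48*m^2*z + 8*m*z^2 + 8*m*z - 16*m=64*m^3 - 40*m^2 - 92*m + z^2*(8*m - 1) + z*(-48*m^2 + 38*m - 4) + 12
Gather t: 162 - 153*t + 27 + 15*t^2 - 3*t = 15*t^2 - 156*t + 189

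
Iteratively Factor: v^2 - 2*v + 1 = (v - 1)*(v - 1)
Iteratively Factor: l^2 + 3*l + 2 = (l + 2)*(l + 1)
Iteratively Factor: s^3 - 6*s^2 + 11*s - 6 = (s - 2)*(s^2 - 4*s + 3) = (s - 2)*(s - 1)*(s - 3)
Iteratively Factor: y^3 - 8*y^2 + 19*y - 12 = (y - 1)*(y^2 - 7*y + 12) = (y - 3)*(y - 1)*(y - 4)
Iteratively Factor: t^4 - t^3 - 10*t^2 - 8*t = (t + 2)*(t^3 - 3*t^2 - 4*t) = (t - 4)*(t + 2)*(t^2 + t) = (t - 4)*(t + 1)*(t + 2)*(t)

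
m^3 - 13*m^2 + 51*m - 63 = (m - 7)*(m - 3)^2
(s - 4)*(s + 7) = s^2 + 3*s - 28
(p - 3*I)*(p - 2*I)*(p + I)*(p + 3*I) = p^4 - I*p^3 + 11*p^2 - 9*I*p + 18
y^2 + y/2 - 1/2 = (y - 1/2)*(y + 1)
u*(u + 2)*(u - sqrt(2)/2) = u^3 - sqrt(2)*u^2/2 + 2*u^2 - sqrt(2)*u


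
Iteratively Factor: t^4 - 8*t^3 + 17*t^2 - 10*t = (t - 5)*(t^3 - 3*t^2 + 2*t) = (t - 5)*(t - 2)*(t^2 - t) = (t - 5)*(t - 2)*(t - 1)*(t)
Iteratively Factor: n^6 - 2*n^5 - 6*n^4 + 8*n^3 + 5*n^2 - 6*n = (n + 2)*(n^5 - 4*n^4 + 2*n^3 + 4*n^2 - 3*n) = (n - 3)*(n + 2)*(n^4 - n^3 - n^2 + n) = n*(n - 3)*(n + 2)*(n^3 - n^2 - n + 1) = n*(n - 3)*(n - 1)*(n + 2)*(n^2 - 1) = n*(n - 3)*(n - 1)^2*(n + 2)*(n + 1)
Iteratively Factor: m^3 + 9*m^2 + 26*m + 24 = (m + 3)*(m^2 + 6*m + 8) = (m + 3)*(m + 4)*(m + 2)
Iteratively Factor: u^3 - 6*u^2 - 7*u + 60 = (u - 5)*(u^2 - u - 12) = (u - 5)*(u + 3)*(u - 4)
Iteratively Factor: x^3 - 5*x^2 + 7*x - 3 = (x - 3)*(x^2 - 2*x + 1) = (x - 3)*(x - 1)*(x - 1)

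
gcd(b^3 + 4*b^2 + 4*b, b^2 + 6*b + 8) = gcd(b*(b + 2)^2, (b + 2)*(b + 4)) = b + 2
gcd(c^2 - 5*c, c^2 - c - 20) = c - 5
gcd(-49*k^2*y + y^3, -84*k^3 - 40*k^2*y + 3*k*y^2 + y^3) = 7*k + y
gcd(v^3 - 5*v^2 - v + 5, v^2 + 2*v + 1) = v + 1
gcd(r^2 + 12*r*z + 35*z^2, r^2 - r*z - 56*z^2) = r + 7*z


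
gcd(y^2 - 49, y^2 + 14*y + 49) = y + 7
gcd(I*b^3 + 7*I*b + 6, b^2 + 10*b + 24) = 1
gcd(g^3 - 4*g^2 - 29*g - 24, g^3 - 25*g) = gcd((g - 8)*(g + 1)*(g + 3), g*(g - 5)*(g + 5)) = 1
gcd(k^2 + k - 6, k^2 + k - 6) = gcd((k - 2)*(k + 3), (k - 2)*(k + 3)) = k^2 + k - 6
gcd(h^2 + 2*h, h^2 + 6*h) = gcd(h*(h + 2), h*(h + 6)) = h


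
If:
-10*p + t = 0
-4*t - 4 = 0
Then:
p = -1/10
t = -1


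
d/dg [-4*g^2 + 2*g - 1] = 2 - 8*g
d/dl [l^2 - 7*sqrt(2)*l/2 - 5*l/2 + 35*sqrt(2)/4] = 2*l - 7*sqrt(2)/2 - 5/2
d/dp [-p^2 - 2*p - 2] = -2*p - 2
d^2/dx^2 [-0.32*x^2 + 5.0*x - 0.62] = -0.640000000000000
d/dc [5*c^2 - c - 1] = 10*c - 1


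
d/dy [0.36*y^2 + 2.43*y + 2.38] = 0.72*y + 2.43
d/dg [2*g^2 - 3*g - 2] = 4*g - 3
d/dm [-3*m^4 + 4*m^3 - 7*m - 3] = -12*m^3 + 12*m^2 - 7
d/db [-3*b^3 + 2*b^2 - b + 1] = -9*b^2 + 4*b - 1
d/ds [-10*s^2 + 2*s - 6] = 2 - 20*s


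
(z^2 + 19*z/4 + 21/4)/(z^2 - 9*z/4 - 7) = (z + 3)/(z - 4)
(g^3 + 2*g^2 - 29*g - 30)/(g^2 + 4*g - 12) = (g^2 - 4*g - 5)/(g - 2)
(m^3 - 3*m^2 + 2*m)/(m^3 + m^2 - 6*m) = (m - 1)/(m + 3)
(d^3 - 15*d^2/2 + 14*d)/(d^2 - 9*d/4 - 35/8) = 4*d*(d - 4)/(4*d + 5)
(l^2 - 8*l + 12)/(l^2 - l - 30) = (l - 2)/(l + 5)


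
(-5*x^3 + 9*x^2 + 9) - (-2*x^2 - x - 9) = -5*x^3 + 11*x^2 + x + 18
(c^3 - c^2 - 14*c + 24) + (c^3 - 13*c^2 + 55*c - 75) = 2*c^3 - 14*c^2 + 41*c - 51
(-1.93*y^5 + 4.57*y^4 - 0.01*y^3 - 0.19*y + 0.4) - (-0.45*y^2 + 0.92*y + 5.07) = -1.93*y^5 + 4.57*y^4 - 0.01*y^3 + 0.45*y^2 - 1.11*y - 4.67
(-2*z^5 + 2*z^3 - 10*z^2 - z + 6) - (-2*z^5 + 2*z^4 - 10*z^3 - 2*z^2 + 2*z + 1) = -2*z^4 + 12*z^3 - 8*z^2 - 3*z + 5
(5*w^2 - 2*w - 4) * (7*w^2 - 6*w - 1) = 35*w^4 - 44*w^3 - 21*w^2 + 26*w + 4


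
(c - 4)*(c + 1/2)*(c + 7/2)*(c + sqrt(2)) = c^4 + sqrt(2)*c^3 - 57*c^2/4 - 57*sqrt(2)*c/4 - 7*c - 7*sqrt(2)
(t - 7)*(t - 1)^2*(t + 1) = t^4 - 8*t^3 + 6*t^2 + 8*t - 7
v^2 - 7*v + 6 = (v - 6)*(v - 1)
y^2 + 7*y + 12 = (y + 3)*(y + 4)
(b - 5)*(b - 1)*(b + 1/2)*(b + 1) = b^4 - 9*b^3/2 - 7*b^2/2 + 9*b/2 + 5/2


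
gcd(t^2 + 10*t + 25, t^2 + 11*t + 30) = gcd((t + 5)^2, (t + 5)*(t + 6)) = t + 5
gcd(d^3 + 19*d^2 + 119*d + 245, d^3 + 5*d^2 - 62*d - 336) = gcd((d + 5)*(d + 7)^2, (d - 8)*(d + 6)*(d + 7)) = d + 7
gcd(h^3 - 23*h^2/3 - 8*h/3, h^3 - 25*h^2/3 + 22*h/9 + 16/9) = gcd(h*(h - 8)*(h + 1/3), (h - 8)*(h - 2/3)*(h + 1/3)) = h^2 - 23*h/3 - 8/3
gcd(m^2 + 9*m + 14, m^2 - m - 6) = m + 2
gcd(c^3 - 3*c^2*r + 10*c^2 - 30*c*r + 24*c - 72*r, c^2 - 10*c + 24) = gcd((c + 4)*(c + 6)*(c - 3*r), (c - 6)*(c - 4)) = 1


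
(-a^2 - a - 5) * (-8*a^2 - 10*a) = 8*a^4 + 18*a^3 + 50*a^2 + 50*a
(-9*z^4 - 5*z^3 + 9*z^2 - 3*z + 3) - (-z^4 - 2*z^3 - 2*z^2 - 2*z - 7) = -8*z^4 - 3*z^3 + 11*z^2 - z + 10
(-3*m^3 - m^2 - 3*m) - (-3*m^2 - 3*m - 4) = -3*m^3 + 2*m^2 + 4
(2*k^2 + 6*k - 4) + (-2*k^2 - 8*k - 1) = -2*k - 5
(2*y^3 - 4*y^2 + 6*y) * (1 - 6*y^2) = -12*y^5 + 24*y^4 - 34*y^3 - 4*y^2 + 6*y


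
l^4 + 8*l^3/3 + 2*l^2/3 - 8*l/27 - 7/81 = (l - 1/3)*(l + 1/3)^2*(l + 7/3)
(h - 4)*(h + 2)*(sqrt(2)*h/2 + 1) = sqrt(2)*h^3/2 - sqrt(2)*h^2 + h^2 - 4*sqrt(2)*h - 2*h - 8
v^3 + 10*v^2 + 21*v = v*(v + 3)*(v + 7)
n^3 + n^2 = n^2*(n + 1)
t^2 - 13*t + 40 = (t - 8)*(t - 5)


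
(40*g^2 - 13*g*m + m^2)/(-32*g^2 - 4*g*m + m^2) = (-5*g + m)/(4*g + m)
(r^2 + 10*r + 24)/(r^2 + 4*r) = (r + 6)/r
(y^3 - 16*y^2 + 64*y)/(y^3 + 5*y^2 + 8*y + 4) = y*(y^2 - 16*y + 64)/(y^3 + 5*y^2 + 8*y + 4)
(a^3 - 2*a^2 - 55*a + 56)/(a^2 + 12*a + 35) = (a^2 - 9*a + 8)/(a + 5)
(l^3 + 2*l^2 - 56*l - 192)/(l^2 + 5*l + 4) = (l^2 - 2*l - 48)/(l + 1)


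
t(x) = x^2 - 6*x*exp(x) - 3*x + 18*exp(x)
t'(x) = -6*x*exp(x) + 2*x + 12*exp(x) - 3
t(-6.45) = 61.04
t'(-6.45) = -15.82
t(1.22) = 34.00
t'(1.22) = 15.29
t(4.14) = -424.85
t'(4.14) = -801.11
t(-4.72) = 36.85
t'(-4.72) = -12.08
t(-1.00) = 12.83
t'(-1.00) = 1.62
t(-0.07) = 17.39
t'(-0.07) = 8.44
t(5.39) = -3130.49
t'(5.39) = -4450.82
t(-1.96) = 13.91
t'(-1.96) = -3.57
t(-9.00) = 108.01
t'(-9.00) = -20.99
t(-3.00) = 19.79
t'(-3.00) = -7.51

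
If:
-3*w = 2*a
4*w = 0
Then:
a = 0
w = 0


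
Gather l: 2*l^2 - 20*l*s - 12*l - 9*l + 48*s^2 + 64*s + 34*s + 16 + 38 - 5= 2*l^2 + l*(-20*s - 21) + 48*s^2 + 98*s + 49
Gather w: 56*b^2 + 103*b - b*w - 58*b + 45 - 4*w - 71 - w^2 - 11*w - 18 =56*b^2 + 45*b - w^2 + w*(-b - 15) - 44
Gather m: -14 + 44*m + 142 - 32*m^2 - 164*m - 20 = -32*m^2 - 120*m + 108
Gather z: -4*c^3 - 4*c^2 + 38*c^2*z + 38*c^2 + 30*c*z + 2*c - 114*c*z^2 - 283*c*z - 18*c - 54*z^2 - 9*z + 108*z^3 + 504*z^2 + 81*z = -4*c^3 + 34*c^2 - 16*c + 108*z^3 + z^2*(450 - 114*c) + z*(38*c^2 - 253*c + 72)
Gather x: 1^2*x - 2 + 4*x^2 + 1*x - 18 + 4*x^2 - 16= 8*x^2 + 2*x - 36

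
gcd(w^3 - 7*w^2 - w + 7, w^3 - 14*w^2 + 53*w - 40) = w - 1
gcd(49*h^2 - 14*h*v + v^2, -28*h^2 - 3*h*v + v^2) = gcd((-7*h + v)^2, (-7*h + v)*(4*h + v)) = -7*h + v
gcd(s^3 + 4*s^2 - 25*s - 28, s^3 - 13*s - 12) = s^2 - 3*s - 4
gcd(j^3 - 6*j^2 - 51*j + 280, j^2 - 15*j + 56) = j - 8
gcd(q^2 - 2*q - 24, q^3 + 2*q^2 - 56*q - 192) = q + 4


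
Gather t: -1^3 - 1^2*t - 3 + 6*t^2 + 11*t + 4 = 6*t^2 + 10*t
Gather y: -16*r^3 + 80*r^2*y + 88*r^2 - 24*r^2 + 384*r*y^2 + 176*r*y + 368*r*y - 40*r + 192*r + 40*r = -16*r^3 + 64*r^2 + 384*r*y^2 + 192*r + y*(80*r^2 + 544*r)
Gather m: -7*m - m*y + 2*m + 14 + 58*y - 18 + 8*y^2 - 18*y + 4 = m*(-y - 5) + 8*y^2 + 40*y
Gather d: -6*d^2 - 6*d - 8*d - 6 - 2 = -6*d^2 - 14*d - 8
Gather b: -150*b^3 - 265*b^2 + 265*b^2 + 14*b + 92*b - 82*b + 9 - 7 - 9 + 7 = -150*b^3 + 24*b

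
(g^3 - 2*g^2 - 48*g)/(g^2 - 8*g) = g + 6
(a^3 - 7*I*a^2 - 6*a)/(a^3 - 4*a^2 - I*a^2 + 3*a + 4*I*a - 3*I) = a*(a - 6*I)/(a^2 - 4*a + 3)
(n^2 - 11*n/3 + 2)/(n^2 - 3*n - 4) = (-n^2 + 11*n/3 - 2)/(-n^2 + 3*n + 4)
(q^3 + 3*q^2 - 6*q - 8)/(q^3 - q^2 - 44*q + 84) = (q^2 + 5*q + 4)/(q^2 + q - 42)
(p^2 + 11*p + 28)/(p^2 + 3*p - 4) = (p + 7)/(p - 1)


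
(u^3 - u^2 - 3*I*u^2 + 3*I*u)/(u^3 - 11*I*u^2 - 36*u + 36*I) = u*(u - 1)/(u^2 - 8*I*u - 12)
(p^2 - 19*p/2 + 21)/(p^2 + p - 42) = (p - 7/2)/(p + 7)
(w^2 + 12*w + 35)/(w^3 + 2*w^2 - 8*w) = (w^2 + 12*w + 35)/(w*(w^2 + 2*w - 8))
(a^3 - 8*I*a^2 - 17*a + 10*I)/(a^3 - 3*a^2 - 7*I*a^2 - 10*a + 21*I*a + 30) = (a - I)/(a - 3)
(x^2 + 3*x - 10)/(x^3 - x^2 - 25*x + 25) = (x - 2)/(x^2 - 6*x + 5)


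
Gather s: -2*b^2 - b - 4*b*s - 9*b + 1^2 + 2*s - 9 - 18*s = -2*b^2 - 10*b + s*(-4*b - 16) - 8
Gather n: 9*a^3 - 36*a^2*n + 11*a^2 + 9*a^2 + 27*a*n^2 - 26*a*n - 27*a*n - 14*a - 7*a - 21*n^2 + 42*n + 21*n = 9*a^3 + 20*a^2 - 21*a + n^2*(27*a - 21) + n*(-36*a^2 - 53*a + 63)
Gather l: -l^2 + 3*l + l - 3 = -l^2 + 4*l - 3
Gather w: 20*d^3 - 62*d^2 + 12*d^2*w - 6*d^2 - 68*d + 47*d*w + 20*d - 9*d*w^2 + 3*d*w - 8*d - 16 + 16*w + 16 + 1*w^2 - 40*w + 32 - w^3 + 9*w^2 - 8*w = 20*d^3 - 68*d^2 - 56*d - w^3 + w^2*(10 - 9*d) + w*(12*d^2 + 50*d - 32) + 32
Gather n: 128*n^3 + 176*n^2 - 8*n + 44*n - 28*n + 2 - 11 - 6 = 128*n^3 + 176*n^2 + 8*n - 15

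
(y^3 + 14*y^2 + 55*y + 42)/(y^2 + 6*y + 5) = (y^2 + 13*y + 42)/(y + 5)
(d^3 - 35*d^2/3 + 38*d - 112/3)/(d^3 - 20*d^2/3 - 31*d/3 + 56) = (d - 2)/(d + 3)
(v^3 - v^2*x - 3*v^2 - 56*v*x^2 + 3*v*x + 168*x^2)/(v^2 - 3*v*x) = (v^3 - v^2*x - 3*v^2 - 56*v*x^2 + 3*v*x + 168*x^2)/(v*(v - 3*x))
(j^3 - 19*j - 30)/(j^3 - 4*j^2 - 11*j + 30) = (j + 2)/(j - 2)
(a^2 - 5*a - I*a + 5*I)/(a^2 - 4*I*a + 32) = (a^2 - 5*a - I*a + 5*I)/(a^2 - 4*I*a + 32)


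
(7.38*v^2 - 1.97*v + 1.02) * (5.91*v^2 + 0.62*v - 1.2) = 43.6158*v^4 - 7.0671*v^3 - 4.0492*v^2 + 2.9964*v - 1.224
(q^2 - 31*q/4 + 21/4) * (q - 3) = q^3 - 43*q^2/4 + 57*q/2 - 63/4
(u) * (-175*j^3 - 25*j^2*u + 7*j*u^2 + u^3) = -175*j^3*u - 25*j^2*u^2 + 7*j*u^3 + u^4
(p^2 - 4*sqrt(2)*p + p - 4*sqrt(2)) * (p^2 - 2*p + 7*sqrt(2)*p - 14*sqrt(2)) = p^4 - p^3 + 3*sqrt(2)*p^3 - 58*p^2 - 3*sqrt(2)*p^2 - 6*sqrt(2)*p + 56*p + 112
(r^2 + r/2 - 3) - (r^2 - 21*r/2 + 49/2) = 11*r - 55/2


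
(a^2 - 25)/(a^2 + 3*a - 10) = (a - 5)/(a - 2)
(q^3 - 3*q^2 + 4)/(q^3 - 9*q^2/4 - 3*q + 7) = 4*(q + 1)/(4*q + 7)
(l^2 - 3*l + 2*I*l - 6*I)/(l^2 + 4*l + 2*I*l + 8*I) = (l - 3)/(l + 4)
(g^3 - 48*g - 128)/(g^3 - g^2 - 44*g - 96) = (g + 4)/(g + 3)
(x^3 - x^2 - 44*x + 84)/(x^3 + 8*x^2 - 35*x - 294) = (x - 2)/(x + 7)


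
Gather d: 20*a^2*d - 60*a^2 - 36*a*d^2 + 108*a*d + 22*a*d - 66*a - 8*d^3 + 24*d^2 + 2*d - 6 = -60*a^2 - 66*a - 8*d^3 + d^2*(24 - 36*a) + d*(20*a^2 + 130*a + 2) - 6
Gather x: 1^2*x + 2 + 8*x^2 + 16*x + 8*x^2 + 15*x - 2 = 16*x^2 + 32*x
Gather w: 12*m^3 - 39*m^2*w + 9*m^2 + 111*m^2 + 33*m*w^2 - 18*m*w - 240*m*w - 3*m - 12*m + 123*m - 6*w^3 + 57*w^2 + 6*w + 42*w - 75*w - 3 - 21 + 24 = 12*m^3 + 120*m^2 + 108*m - 6*w^3 + w^2*(33*m + 57) + w*(-39*m^2 - 258*m - 27)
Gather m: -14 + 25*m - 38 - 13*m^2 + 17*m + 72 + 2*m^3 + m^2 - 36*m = 2*m^3 - 12*m^2 + 6*m + 20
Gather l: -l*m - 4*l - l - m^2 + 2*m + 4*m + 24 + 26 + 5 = l*(-m - 5) - m^2 + 6*m + 55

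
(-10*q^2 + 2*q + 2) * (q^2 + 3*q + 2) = -10*q^4 - 28*q^3 - 12*q^2 + 10*q + 4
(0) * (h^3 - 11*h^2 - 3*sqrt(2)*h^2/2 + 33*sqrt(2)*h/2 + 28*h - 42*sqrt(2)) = 0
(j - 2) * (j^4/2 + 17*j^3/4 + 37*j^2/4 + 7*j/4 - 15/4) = j^5/2 + 13*j^4/4 + 3*j^3/4 - 67*j^2/4 - 29*j/4 + 15/2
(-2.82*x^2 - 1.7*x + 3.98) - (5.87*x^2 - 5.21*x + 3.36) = -8.69*x^2 + 3.51*x + 0.62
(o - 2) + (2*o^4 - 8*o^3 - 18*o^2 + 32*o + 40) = 2*o^4 - 8*o^3 - 18*o^2 + 33*o + 38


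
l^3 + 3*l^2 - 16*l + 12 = (l - 2)*(l - 1)*(l + 6)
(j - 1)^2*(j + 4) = j^3 + 2*j^2 - 7*j + 4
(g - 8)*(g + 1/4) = g^2 - 31*g/4 - 2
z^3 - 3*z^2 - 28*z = z*(z - 7)*(z + 4)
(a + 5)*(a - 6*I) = a^2 + 5*a - 6*I*a - 30*I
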